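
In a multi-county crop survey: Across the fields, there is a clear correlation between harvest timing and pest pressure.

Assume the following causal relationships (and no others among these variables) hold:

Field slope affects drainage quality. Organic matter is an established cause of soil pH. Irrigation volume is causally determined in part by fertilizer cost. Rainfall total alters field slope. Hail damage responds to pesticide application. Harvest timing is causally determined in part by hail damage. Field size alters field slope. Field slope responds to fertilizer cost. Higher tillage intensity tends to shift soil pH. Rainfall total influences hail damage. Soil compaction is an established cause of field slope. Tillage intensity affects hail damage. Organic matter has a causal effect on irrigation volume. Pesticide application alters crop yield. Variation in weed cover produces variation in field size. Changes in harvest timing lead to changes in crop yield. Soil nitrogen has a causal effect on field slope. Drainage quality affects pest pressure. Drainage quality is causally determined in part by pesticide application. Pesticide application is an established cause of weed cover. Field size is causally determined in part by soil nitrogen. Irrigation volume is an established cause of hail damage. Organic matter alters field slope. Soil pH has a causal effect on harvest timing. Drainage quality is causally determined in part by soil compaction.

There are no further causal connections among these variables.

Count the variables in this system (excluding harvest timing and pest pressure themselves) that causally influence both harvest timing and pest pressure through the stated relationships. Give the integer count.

4

The common causes are: fertilizer cost (to harvest timing via fertilizer cost → irrigation volume → hail damage → harvest timing; to pest pressure via fertilizer cost → field slope → drainage quality → pest pressure); organic matter (to harvest timing via organic matter → soil pH → harvest timing; to pest pressure via organic matter → field slope → drainage quality → pest pressure); pesticide application (to harvest timing via pesticide application → hail damage → harvest timing; to pest pressure via pesticide application → drainage quality → pest pressure); rainfall total (to harvest timing via rainfall total → hail damage → harvest timing; to pest pressure via rainfall total → field slope → drainage quality → pest pressure).
Every other variable lacks a causal path to at least one of harvest timing and pest pressure.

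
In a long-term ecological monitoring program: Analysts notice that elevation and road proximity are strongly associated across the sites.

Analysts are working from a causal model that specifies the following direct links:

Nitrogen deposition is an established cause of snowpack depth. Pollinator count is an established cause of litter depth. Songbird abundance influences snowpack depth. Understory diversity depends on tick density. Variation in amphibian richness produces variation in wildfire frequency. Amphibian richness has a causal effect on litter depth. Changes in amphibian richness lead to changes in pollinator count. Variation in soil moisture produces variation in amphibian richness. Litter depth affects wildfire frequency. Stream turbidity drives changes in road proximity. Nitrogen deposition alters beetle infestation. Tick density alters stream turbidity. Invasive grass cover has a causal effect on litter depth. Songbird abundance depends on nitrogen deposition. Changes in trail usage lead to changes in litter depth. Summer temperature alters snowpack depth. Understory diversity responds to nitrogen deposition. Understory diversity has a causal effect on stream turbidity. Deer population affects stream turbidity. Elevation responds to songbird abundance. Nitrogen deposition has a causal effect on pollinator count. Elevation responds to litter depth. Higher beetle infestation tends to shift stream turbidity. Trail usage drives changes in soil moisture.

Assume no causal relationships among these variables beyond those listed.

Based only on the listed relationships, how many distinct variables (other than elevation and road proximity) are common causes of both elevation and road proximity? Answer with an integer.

1

The common causes are: nitrogen deposition (to elevation via nitrogen deposition → songbird abundance → elevation; to road proximity via nitrogen deposition → beetle infestation → stream turbidity → road proximity).
Every other variable lacks a causal path to at least one of elevation and road proximity.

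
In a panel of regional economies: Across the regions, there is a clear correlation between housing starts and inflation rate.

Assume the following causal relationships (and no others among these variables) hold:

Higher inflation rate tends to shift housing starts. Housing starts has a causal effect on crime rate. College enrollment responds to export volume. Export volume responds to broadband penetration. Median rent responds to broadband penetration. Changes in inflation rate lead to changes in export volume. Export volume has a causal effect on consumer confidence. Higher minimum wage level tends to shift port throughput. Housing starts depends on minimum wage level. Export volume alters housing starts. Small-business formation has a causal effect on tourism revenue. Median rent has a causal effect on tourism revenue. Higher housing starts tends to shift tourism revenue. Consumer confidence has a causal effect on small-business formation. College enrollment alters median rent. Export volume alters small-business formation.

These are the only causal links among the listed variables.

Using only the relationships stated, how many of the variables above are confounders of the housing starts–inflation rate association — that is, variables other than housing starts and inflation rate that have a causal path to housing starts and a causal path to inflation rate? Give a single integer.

No listed variable has a causal path to both housing starts and inflation rate, so there are no common causes.

0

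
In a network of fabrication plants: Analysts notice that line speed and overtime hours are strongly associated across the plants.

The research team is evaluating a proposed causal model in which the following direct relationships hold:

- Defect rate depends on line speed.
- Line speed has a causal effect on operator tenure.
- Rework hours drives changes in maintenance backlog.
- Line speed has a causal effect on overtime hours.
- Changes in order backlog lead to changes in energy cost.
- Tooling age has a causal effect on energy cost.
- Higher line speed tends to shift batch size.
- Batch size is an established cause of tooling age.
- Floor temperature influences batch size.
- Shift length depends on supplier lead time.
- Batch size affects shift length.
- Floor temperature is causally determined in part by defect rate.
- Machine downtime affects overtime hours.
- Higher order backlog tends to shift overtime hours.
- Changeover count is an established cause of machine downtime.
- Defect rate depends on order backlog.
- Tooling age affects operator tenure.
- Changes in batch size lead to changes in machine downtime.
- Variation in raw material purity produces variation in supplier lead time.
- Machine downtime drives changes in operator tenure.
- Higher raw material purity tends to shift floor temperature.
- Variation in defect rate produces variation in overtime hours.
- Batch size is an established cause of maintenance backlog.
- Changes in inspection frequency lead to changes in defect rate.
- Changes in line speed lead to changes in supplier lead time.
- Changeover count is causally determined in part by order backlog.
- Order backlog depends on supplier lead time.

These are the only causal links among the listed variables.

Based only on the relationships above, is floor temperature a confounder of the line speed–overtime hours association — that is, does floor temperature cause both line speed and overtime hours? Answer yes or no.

Floor temperature has no stated causal path to line speed. A confounder must cause both variables, so floor temperature does not qualify.

no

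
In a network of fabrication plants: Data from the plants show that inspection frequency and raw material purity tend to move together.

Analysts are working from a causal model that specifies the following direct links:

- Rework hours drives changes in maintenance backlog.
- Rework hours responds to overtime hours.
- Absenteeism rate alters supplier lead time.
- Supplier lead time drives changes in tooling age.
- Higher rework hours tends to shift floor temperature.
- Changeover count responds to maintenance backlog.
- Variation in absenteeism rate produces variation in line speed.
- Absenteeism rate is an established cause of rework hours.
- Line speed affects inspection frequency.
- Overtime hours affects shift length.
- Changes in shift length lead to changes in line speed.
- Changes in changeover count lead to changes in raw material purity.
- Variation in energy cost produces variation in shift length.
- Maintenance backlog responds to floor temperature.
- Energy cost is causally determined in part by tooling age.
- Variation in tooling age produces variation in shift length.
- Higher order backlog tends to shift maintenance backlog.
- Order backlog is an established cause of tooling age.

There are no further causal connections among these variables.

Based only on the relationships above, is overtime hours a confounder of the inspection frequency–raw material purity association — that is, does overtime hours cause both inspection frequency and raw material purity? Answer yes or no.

yes

Overtime hours has a causal path to inspection frequency (overtime hours → shift length → line speed → inspection frequency) and to raw material purity (overtime hours → rework hours → maintenance backlog → changeover count → raw material purity), so it is a common cause of both — a confounder.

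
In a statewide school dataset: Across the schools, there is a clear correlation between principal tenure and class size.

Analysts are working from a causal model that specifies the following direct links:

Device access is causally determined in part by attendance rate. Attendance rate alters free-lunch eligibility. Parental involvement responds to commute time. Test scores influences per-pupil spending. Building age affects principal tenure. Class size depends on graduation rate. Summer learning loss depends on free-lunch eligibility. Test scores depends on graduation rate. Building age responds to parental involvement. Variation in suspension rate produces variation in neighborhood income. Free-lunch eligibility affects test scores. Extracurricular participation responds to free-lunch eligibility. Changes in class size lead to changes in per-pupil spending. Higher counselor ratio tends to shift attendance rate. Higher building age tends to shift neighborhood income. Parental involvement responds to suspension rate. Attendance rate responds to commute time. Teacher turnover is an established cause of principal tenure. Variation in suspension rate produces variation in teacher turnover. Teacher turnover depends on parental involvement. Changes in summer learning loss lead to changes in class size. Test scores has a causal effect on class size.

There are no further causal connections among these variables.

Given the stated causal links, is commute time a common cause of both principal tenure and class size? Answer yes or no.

Commute time has a causal path to principal tenure (commute time → parental involvement → teacher turnover → principal tenure) and to class size (commute time → attendance rate → free-lunch eligibility → test scores → class size), so it is a common cause of both — a confounder.

yes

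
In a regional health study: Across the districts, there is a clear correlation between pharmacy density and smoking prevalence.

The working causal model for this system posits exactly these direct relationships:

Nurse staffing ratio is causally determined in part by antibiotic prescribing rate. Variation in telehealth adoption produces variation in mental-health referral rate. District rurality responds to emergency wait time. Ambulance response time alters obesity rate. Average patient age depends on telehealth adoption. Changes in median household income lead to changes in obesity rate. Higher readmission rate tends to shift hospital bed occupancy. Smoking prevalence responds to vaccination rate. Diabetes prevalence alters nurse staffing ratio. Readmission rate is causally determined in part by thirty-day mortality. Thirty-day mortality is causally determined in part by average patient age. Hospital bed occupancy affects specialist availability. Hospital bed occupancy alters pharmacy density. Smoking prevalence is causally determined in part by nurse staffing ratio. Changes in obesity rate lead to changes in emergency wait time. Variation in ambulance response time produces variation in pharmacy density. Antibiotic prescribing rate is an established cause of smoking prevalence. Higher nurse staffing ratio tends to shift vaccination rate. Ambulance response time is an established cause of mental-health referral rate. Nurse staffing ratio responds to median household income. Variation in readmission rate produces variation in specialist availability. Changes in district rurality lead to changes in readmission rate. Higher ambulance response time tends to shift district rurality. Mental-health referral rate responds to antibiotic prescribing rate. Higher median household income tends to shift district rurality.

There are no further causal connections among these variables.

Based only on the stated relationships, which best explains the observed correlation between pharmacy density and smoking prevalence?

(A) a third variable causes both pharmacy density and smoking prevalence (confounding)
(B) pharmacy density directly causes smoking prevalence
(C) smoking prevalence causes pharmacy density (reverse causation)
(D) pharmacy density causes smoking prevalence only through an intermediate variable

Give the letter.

A

Median household income causes pharmacy density (median household income → district rurality → readmission rate → hospital bed occupancy → pharmacy density) and smoking prevalence (median household income → nurse staffing ratio → smoking prevalence) — a common cause creating the correlation.
There is no stated path from pharmacy density to smoking prevalence or from smoking prevalence to pharmacy density, so neither direct nor reverse causation applies.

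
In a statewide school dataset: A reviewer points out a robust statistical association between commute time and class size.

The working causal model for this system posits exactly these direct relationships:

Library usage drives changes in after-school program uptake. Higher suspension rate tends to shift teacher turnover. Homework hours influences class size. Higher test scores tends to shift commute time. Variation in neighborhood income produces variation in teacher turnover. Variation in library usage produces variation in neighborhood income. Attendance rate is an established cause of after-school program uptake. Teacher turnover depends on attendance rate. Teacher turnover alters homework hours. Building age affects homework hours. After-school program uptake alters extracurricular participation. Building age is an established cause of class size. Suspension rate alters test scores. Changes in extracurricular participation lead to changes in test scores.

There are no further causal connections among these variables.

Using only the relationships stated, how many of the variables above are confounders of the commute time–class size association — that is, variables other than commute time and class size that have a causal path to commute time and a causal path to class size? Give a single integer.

3

The common causes are: attendance rate (to commute time via attendance rate → after-school program uptake → extracurricular participation → test scores → commute time; to class size via attendance rate → teacher turnover → homework hours → class size); library usage (to commute time via library usage → after-school program uptake → extracurricular participation → test scores → commute time; to class size via library usage → neighborhood income → teacher turnover → homework hours → class size); suspension rate (to commute time via suspension rate → test scores → commute time; to class size via suspension rate → teacher turnover → homework hours → class size).
Every other variable lacks a causal path to at least one of commute time and class size.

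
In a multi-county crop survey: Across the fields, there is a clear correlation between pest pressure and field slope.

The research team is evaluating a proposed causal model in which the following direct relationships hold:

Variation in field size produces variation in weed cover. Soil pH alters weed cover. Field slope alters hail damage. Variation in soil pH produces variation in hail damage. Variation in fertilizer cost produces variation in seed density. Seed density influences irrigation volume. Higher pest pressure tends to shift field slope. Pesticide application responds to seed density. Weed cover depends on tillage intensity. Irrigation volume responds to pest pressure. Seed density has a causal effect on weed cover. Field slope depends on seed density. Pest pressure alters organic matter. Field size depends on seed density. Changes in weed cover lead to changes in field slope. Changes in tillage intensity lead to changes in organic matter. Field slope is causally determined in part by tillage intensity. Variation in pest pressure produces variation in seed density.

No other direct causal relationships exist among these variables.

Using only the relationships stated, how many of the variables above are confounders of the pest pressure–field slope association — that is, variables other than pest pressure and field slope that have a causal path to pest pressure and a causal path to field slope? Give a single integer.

0

No listed variable has a causal path to both pest pressure and field slope, so there are no common causes.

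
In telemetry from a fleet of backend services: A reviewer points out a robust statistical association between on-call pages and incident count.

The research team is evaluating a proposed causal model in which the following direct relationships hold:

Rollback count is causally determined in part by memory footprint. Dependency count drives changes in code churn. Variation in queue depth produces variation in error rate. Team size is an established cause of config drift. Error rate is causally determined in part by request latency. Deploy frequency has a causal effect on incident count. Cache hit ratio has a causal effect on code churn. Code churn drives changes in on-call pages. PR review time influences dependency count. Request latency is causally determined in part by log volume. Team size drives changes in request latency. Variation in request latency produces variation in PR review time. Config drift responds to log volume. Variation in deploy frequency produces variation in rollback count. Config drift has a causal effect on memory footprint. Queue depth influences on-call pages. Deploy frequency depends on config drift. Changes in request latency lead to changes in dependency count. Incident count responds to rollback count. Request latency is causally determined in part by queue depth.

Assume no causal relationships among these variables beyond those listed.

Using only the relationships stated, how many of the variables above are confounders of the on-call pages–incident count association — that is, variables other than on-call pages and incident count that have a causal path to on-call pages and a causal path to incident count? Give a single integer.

The common causes are: log volume (to on-call pages via log volume → request latency → dependency count → code churn → on-call pages; to incident count via log volume → config drift → deploy frequency → incident count); team size (to on-call pages via team size → request latency → dependency count → code churn → on-call pages; to incident count via team size → config drift → deploy frequency → incident count).
Every other variable lacks a causal path to at least one of on-call pages and incident count.

2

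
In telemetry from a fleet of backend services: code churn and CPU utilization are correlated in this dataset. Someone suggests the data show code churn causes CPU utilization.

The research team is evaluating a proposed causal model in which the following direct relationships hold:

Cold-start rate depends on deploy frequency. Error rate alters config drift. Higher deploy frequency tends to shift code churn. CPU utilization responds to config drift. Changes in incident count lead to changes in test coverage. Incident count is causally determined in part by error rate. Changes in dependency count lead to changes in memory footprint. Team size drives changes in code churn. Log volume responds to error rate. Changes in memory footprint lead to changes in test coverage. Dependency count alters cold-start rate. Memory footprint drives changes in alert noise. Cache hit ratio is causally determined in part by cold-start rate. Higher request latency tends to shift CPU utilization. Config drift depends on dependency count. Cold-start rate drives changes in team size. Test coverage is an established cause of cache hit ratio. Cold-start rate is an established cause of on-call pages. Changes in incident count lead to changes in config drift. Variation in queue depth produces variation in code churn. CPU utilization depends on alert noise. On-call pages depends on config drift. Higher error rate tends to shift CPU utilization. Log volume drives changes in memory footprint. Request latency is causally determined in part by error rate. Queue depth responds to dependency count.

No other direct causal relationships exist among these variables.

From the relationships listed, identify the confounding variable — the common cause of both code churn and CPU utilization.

Dependency count has a causal path to code churn (dependency count → queue depth → code churn) and a separate causal path to CPU utilization (dependency count → config drift → CPU utilization), so it is a common cause of both.
No stated relationship gives code churn a causal route to CPU utilization, so the correlation is explained by the shared upstream cause rather than a direct effect.

dependency count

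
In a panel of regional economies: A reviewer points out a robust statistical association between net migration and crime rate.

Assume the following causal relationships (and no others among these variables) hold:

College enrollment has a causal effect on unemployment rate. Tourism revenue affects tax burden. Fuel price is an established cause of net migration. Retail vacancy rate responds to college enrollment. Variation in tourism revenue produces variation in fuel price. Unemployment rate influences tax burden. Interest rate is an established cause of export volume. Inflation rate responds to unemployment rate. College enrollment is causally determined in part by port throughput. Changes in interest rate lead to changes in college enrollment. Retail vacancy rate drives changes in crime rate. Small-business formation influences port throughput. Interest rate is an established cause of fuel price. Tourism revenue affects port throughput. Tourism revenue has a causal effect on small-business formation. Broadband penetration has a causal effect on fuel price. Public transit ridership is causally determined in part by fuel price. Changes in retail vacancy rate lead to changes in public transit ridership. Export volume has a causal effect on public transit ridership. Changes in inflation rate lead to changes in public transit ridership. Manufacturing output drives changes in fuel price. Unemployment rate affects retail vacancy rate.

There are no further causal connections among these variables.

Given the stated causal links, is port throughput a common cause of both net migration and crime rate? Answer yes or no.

no

Port throughput has no stated causal path to net migration. A confounder must cause both variables, so port throughput does not qualify.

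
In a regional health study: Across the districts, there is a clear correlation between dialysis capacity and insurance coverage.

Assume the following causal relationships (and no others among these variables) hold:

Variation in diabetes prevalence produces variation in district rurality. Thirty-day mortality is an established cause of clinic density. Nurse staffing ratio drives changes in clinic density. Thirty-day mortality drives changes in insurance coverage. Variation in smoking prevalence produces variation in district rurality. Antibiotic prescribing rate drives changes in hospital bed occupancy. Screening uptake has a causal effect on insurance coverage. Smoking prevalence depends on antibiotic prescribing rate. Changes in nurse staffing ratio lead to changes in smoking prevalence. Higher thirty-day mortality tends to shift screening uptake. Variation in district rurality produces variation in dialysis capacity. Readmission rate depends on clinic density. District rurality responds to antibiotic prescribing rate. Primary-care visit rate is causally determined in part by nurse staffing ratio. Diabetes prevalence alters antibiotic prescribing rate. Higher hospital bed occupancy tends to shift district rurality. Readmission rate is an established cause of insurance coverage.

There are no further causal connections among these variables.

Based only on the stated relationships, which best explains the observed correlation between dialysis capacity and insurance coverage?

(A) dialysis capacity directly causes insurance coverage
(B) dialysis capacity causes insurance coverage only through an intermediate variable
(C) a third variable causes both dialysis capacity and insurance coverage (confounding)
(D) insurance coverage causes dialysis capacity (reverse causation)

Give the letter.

C

Nurse staffing ratio causes dialysis capacity (nurse staffing ratio → smoking prevalence → district rurality → dialysis capacity) and insurance coverage (nurse staffing ratio → clinic density → readmission rate → insurance coverage) — a common cause creating the correlation.
There is no stated path from dialysis capacity to insurance coverage or from insurance coverage to dialysis capacity, so neither direct nor reverse causation applies.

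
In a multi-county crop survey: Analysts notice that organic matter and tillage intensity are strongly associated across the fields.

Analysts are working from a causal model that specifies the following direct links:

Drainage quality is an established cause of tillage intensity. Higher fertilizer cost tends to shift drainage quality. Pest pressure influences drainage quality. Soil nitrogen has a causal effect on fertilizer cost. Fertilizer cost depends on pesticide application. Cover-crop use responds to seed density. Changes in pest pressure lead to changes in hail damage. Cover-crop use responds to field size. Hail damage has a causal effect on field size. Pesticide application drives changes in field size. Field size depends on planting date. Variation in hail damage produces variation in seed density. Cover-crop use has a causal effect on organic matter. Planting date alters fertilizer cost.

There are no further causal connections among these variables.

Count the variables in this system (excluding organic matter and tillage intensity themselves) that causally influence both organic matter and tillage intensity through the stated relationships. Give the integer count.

3

The common causes are: pest pressure (to organic matter via pest pressure → hail damage → seed density → cover-crop use → organic matter; to tillage intensity via pest pressure → drainage quality → tillage intensity); pesticide application (to organic matter via pesticide application → field size → cover-crop use → organic matter; to tillage intensity via pesticide application → fertilizer cost → drainage quality → tillage intensity); planting date (to organic matter via planting date → field size → cover-crop use → organic matter; to tillage intensity via planting date → fertilizer cost → drainage quality → tillage intensity).
Every other variable lacks a causal path to at least one of organic matter and tillage intensity.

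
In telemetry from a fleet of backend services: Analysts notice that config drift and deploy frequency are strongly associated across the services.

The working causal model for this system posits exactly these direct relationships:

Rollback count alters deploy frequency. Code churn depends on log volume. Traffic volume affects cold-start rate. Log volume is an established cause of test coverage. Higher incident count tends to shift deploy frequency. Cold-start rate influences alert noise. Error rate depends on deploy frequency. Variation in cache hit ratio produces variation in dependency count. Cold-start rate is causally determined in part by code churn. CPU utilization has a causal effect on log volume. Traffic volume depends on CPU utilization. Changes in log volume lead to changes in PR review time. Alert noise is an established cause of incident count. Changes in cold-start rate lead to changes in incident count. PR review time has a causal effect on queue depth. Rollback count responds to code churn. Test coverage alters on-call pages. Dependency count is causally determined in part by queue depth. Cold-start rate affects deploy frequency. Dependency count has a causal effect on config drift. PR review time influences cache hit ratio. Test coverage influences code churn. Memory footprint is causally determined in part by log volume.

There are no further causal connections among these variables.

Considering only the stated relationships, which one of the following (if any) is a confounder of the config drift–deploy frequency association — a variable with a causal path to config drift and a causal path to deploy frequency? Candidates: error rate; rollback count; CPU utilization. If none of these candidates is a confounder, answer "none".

CPU utilization

CPU utilization causes config drift (CPU utilization → log volume → PR review time → queue depth → dependency count → config drift) and also causes deploy frequency (CPU utilization → traffic volume → cold-start rate → deploy frequency); it is a common cause of both.
Each of the other candidates lacks a causal path to at least one of config drift and deploy frequency, so they do not confound the relationship.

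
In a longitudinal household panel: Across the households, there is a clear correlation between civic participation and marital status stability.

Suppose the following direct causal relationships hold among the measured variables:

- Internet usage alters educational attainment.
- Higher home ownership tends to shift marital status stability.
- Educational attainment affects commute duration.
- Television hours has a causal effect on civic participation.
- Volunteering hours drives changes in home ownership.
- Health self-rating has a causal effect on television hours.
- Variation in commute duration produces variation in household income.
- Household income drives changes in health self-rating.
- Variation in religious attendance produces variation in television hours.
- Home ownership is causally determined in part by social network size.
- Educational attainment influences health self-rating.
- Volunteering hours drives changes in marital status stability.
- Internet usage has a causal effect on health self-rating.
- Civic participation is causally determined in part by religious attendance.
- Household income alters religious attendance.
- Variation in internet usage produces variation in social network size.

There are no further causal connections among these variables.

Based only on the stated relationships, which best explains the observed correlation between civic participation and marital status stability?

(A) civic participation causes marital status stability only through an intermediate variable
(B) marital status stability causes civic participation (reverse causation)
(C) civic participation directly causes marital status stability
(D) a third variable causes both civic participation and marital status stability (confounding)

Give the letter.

D

Internet usage causes civic participation (internet usage → health self-rating → television hours → civic participation) and marital status stability (internet usage → social network size → home ownership → marital status stability) — a common cause creating the correlation.
There is no stated path from civic participation to marital status stability or from marital status stability to civic participation, so neither direct nor reverse causation applies.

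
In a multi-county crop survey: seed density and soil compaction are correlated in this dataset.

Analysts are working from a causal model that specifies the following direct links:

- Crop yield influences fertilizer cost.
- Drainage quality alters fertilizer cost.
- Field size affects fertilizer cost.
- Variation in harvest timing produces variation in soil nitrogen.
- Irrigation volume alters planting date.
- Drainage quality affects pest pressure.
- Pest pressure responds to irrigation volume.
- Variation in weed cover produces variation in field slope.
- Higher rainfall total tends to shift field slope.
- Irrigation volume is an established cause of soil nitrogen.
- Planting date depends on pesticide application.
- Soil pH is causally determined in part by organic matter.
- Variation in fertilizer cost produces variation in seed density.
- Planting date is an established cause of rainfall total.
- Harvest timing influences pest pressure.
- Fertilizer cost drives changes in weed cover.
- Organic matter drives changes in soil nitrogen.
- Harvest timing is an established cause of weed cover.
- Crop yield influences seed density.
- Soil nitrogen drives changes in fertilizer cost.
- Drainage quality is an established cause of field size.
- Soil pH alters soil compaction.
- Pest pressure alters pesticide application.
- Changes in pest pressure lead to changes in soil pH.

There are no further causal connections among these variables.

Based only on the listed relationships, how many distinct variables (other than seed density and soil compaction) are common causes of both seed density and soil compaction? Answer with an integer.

The common causes are: drainage quality (to seed density via drainage quality → fertilizer cost → seed density; to soil compaction via drainage quality → pest pressure → soil pH → soil compaction); harvest timing (to seed density via harvest timing → soil nitrogen → fertilizer cost → seed density; to soil compaction via harvest timing → pest pressure → soil pH → soil compaction); irrigation volume (to seed density via irrigation volume → soil nitrogen → fertilizer cost → seed density; to soil compaction via irrigation volume → pest pressure → soil pH → soil compaction); organic matter (to seed density via organic matter → soil nitrogen → fertilizer cost → seed density; to soil compaction via organic matter → soil pH → soil compaction).
Every other variable lacks a causal path to at least one of seed density and soil compaction.

4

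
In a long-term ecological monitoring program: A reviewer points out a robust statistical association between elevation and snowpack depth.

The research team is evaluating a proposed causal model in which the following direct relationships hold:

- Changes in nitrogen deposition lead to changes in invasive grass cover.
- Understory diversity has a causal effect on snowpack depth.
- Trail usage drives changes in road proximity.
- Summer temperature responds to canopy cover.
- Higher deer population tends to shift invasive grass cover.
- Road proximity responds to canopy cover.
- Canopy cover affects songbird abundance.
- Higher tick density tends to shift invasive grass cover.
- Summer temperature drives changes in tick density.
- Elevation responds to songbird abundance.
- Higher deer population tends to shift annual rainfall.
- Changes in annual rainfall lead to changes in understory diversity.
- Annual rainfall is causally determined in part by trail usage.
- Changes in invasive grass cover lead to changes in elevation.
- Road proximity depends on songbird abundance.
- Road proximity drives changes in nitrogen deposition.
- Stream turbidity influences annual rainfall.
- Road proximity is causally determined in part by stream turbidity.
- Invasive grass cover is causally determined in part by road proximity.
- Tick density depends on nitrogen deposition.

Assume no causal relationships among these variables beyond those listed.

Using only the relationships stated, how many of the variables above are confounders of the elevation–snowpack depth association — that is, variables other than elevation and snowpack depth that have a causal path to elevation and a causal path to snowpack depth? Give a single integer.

3

The common causes are: deer population (to elevation via deer population → invasive grass cover → elevation; to snowpack depth via deer population → annual rainfall → understory diversity → snowpack depth); stream turbidity (to elevation via stream turbidity → road proximity → invasive grass cover → elevation; to snowpack depth via stream turbidity → annual rainfall → understory diversity → snowpack depth); trail usage (to elevation via trail usage → road proximity → invasive grass cover → elevation; to snowpack depth via trail usage → annual rainfall → understory diversity → snowpack depth).
Every other variable lacks a causal path to at least one of elevation and snowpack depth.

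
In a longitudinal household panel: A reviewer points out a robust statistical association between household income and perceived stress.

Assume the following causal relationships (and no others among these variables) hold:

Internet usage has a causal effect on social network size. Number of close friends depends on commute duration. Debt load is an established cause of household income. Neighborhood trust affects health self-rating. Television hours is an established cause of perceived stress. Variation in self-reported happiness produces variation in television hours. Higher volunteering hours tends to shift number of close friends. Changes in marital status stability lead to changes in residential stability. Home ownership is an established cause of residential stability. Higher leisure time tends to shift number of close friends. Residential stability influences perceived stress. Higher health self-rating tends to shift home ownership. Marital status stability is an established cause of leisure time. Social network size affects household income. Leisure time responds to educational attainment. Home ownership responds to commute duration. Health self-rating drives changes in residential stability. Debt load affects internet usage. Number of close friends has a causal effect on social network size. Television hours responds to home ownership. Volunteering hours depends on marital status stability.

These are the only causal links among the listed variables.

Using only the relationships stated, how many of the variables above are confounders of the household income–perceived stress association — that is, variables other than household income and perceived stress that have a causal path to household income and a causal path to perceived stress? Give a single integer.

2

The common causes are: commute duration (to household income via commute duration → number of close friends → social network size → household income; to perceived stress via commute duration → home ownership → residential stability → perceived stress); marital status stability (to household income via marital status stability → volunteering hours → number of close friends → social network size → household income; to perceived stress via marital status stability → residential stability → perceived stress).
Every other variable lacks a causal path to at least one of household income and perceived stress.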